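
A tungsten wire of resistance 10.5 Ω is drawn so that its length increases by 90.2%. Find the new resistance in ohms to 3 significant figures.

38.0 Ω

k = 1 + 90.2/100 = 1.902; volume constant ⇒ A' = A/k, so R' = k²R.
R' = 3.618 × 10.5 = 38.0 Ω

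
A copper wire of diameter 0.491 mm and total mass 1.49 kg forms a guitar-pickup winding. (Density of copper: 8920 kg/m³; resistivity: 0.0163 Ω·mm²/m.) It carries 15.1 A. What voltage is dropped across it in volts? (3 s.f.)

1150 V

ρ = 0.0163 Ω·mm²/m = 1.63×10^-8 Ω·m
A = π(d/2)² = π(2.4550e-04 m)² = 1.8934e-07 m²
L = m/(density·A) = 1.49/(8920×1.8934e-07) = 882.2 m
R = ρL/A = (1.63×10^-8)(882.2)/(1.8934e-07) = 75.95 Ω
V = IR = 15.1 × 75.95 = 1150 V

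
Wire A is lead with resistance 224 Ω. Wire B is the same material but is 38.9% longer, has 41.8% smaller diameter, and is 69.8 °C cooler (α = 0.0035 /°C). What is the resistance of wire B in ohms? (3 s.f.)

R ∝ ρL/d² with ρ ∝ (1+αΔT), so R_B/R_A = (1 + 38.9/100) × (1 − 41.8/100)⁻² × (1 − 0.0035×69.8)
= 1.389 × 2.952 × 0.7557 = 3.099
R_B = 3.099 × 224 = 694 Ω

694 Ω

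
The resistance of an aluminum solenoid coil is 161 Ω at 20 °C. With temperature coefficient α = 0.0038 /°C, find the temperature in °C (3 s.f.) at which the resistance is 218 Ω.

R = R₀(1 + α(T − T₀)) ⇒ T = T₀ + (R/R₀ − 1)/α
T = 20 + (218/161 − 1)/0.0038 = 20 + (0.354)/0.0038 = 113 °C

113 °C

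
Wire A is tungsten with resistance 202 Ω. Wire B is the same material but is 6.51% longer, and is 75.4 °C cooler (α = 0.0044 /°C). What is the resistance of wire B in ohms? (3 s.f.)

144 Ω

R ∝ ρL/d² with ρ ∝ (1+αΔT), so R_B/R_A = (1 + 6.51/100) × (1 − 0.0044×75.4)
= 1.065 × 0.6682 = 0.7117
R_B = 0.7117 × 202 = 144 Ω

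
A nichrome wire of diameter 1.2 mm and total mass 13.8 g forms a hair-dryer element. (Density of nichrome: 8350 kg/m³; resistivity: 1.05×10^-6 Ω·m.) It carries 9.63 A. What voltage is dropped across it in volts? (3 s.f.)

13.1 V

A = π(d/2)² = π(6.0000e-04 m)² = 1.1310e-06 m²
L = m/(density·A) = 0.0138/(8350×1.1310e-06) = 1.461 m
R = ρL/A = (1.05×10^-6)(1.461)/(1.1310e-06) = 1.357 Ω
V = IR = 9.63 × 1.357 = 13.1 V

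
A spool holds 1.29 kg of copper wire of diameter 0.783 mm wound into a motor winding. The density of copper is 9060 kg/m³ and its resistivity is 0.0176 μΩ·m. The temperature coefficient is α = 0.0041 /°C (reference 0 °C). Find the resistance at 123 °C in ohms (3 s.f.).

16.3 Ω

ρ = 0.0176 μΩ·m = 1.76×10^-8 Ω·m
A = π(d/2)² = π(3.9150e-04 m)² = 4.8152e-07 m²
L = m/(density·A) = 1.29/(9060×4.8152e-07) = 295.7 m
R = ρL/A = (1.76×10^-8)(295.7)/(4.8152e-07) = 10.81 Ω
R(123 °C) = 10.81 × (1 + 0.0041×123) = 16.3 Ω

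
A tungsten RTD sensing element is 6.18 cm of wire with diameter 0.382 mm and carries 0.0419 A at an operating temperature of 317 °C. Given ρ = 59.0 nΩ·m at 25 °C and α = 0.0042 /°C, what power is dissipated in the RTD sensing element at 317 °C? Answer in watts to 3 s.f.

ρ = 59.0 nΩ·m = 5.90×10^-8 Ω·m
A = π(d/2)² = π(1.9100e-04 m)² = 1.146e-07 m²
R₍25₎ = ρL/A = (5.90×10^-8)(0.0618)/(1.146e-07) = 0.03181 Ω
R₍317₎ = R₍25₎(1 + αΔT) = 0.03181 × (1 + 0.0042×292) = 0.07083 Ω
P = I²R = (0.0419)² × 0.07083 = 1.24×10^-4 W

1.24×10^-4 W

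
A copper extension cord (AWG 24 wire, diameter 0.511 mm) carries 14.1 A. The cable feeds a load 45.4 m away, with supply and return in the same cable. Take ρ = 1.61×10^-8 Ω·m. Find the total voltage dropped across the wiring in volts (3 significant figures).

101 V

A = π(0.511/2 mm)² = π(2.5550e-04 m)² = 2.051e-07 m²
Total conductor length (both ways) L = 2 × 45.4 = 90.8 m
R = ρL/A = (1.61×10^-8)(90.8)/(2.051e-07) = 7.128 Ω
V = IR = 14.1 × 7.128 = 101 V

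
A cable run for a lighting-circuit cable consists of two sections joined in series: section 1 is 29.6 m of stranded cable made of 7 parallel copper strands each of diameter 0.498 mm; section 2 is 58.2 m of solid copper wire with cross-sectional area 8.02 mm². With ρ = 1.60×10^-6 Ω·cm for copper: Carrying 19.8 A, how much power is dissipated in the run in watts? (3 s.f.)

182 W

ρ = 1.60×10^-6 Ω·cm = 1.60×10^-8 Ω·m
Section 1: A_strand = π(2.4900e-04)² = 1.948e-07 m²; R₁ = ρL/(N·A_s) = (1.60×10^-8)(29.6)/(7×1.948e-07) = 0.3473 Ω
Section 2: A = 8.02 mm² = 8.020e-06 m²
R₂ = (1.60×10^-8)(58.2)/(8.020e-06) = 0.1161 Ω
R = R₁ + R₂ = 0.4635 Ω
P = I²R = (19.8)² × 0.4635 = 182 W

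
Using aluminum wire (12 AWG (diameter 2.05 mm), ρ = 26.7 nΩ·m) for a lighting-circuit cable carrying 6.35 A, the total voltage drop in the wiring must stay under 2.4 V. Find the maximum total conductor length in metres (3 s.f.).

ρ = 26.7 nΩ·m = 2.67×10^-8 Ω·m
A = π(2.05/2 mm)² = π(1.0250e-03 m)² = 3.301e-06 m²
L_max = V_max·A/(1·ρI) = (2.4)(3.301e-06)/(2.67×10^-8×6.35) = 46.7 m

46.7 m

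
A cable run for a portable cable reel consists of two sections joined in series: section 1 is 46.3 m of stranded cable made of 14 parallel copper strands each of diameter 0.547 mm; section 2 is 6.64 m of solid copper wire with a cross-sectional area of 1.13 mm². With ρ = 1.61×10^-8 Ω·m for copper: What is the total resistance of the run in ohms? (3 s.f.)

Section 1: A_strand = π(2.7350e-04)² = 2.350e-07 m²; R₁ = ρL/(N·A_s) = (1.61×10^-8)(46.3)/(14×2.350e-07) = 0.2266 Ω
Section 2: A = 1.13 mm² = 1.130e-06 m²
R₂ = (1.61×10^-8)(6.64)/(1.130e-06) = 0.09461 Ω
R = R₁ + R₂ = 0.321 Ω

0.321 Ω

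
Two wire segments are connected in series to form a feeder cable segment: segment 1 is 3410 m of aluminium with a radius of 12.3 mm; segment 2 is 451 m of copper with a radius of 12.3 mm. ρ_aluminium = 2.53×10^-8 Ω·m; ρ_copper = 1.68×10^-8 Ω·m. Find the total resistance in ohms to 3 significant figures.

0.197 Ω

Segment 1: A = πr² = π(1.2300e-02 m)² = 4.753e-04 m²
R₁ = ρL/A = (2.53×10^-8)(3410)/(4.753e-04) = 0.1815 Ω
R₂ = (1.68×10^-8)(451)/(4.753e-04) = 0.01594 Ω
R = R₁ + R₂ = 0.197 Ω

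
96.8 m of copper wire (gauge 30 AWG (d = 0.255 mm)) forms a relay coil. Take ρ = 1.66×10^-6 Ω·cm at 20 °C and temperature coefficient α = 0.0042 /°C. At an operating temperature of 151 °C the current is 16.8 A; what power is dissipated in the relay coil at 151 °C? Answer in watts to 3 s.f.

ρ = 1.66×10^-6 Ω·cm = 1.66×10^-8 Ω·m
A = π(0.255/2 mm)² = π(1.2750e-04 m)² = 5.107e-08 m²
R₍20₎ = ρL/A = (1.66×10^-8)(96.8)/(5.107e-08) = 31.46 Ω
R₍151₎ = R₍20₎(1 + αΔT) = 31.46 × (1 + 0.0042×131) = 48.78 Ω
P = I²R = (16.8)² × 48.78 = 13800 W

13800 W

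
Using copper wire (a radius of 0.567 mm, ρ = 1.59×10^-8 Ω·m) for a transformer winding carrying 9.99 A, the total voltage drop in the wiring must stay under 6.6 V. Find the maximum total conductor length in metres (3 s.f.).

42.0 m

A = πr² = π(5.6700e-04 m)² = 1.010e-06 m²
L_max = V_max·A/(1·ρI) = (6.6)(1.010e-06)/(1.59×10^-8×9.99) = 42.0 m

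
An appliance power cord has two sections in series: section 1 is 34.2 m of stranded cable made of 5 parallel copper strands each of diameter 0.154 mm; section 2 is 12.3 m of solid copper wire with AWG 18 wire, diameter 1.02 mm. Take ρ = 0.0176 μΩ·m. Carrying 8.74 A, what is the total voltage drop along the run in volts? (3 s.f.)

ρ = 0.0176 μΩ·m = 1.76×10^-8 Ω·m
Section 1: A_strand = π(7.7000e-05)² = 1.863e-08 m²; R₁ = ρL/(N·A_s) = (1.76×10^-8)(34.2)/(5×1.863e-08) = 6.463 Ω
Section 2: A = π(1.02/2 mm)² = π(5.1000e-04 m)² = 8.171e-07 m²
R₂ = (1.76×10^-8)(12.3)/(8.171e-07) = 0.2649 Ω
R = R₁ + R₂ = 6.728 Ω
V = IR = 8.74 × 6.728 = 58.8 V

58.8 V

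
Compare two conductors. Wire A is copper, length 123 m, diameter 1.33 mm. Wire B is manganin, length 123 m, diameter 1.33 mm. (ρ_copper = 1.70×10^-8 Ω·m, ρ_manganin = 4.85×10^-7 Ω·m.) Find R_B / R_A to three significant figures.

R ∝ ρL/d², so R_B/R_A = (ρ_B/ρ_A)
= (4.85×10^-7/1.70×10^-8) = 28.5

28.5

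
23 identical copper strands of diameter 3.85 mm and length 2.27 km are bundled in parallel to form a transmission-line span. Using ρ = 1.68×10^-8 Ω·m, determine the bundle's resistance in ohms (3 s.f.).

0.142 Ω

A_strand = π(1.9250e-03 m)² = 1.164e-05 m²
R_strand = ρL/A = (1.68×10^-8)(2270)/(1.164e-05) = 3.276 Ω
R_total = R_strand/N = 3.276/23 = 0.142 Ω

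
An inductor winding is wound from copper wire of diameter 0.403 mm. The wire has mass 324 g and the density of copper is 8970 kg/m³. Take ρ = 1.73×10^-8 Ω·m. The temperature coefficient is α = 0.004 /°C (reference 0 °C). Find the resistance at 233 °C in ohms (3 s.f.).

74.2 Ω

A = π(d/2)² = π(2.0150e-04 m)² = 1.2756e-07 m²
L = m/(density·A) = 0.324/(8970×1.2756e-07) = 283.2 m
R = ρL/A = (1.73×10^-8)(283.2)/(1.2756e-07) = 38.41 Ω
R(233 °C) = 38.41 × (1 + 0.004×233) = 74.2 Ω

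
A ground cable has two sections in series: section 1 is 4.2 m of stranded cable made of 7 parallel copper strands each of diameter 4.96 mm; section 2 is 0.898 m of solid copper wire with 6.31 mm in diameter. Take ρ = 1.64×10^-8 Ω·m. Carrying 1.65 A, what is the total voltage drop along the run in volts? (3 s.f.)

Section 1: A_strand = π(2.4800e-03)² = 1.932e-05 m²; R₁ = ρL/(N·A_s) = (1.64×10^-8)(4.2)/(7×1.932e-05) = 5.093×10^-4 Ω
Section 2: A = π(d/2)² = π(3.1550e-03 m)² = 3.127e-05 m²
R₂ = (1.64×10^-8)(0.898)/(3.127e-05) = 4.709×10^-4 Ω
R = R₁ + R₂ = 9.802×10^-4 Ω
V = IR = 1.65 × 9.802×10^-4 = 0.00162 V

0.00162 V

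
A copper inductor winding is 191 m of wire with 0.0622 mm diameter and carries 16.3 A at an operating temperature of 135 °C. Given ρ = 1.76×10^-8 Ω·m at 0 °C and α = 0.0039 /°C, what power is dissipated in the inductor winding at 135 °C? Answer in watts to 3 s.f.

4.49×10^5 W

A = π(d/2)² = π(3.1100e-05 m)² = 3.039e-09 m²
R₍0₎ = ρL/A = (1.76×10^-8)(191)/(3.039e-09) = 1106 Ω
R₍135₎ = R₍0₎(1 + αΔT) = 1106 × (1 + 0.0039×135) = 1689 Ω
P = I²R = (16.3)² × 1689 = 4.49×10^5 W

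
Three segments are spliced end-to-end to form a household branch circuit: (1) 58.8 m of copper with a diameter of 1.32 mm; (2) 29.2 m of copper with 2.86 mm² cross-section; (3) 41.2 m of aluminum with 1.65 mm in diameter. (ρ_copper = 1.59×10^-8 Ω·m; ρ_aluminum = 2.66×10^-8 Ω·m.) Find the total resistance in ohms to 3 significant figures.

Seg 1: A = π(d/2)² = π(6.6000e-04 m)² = 1.368e-06 m²
R_1 = (1.59×10^-8)(58.8)/(1.368e-06) = 0.6832 Ω
Seg 2: A = 2.86 mm² = 2.860e-06 m²
R_2 = (1.59×10^-8)(29.2)/(2.860e-06) = 0.1623 Ω
Seg 3: A = π(d/2)² = π(8.2500e-04 m)² = 2.138e-06 m²
R_3 = (2.66×10^-8)(41.2)/(2.138e-06) = 0.5125 Ω
R_total = R_1 + R_2 + R_3 = 1.36 Ω

1.36 Ω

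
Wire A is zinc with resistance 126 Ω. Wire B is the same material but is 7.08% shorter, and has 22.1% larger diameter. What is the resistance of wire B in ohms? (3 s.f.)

78.5 Ω

R ∝ L/d², so R_B/R_A = (1 − 7.08/100) × (1 + 22.1/100)⁻²
= 0.9292 × 0.6708 = 0.6233
R_B = 0.6233 × 126 = 78.5 Ω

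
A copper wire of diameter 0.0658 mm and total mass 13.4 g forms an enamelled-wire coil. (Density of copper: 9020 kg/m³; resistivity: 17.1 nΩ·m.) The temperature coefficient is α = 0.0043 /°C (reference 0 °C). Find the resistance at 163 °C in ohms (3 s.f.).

ρ = 17.1 nΩ·m = 1.71×10^-8 Ω·m
A = π(d/2)² = π(3.2900e-05 m)² = 3.4005e-09 m²
L = m/(density·A) = 0.0134/(9020×3.4005e-09) = 436.9 m
R = ρL/A = (1.71×10^-8)(436.9)/(3.4005e-09) = 2197 Ω
R(163 °C) = 2197 × (1 + 0.0043×163) = 3740 Ω

3740 Ω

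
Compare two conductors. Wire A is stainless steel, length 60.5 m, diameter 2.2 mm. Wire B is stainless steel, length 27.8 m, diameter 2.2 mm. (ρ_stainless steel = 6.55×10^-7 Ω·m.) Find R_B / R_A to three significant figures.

R ∝ ρL/d², so R_B/R_A = (L_B/L_A)
= (27.8/60.5) = 0.460

0.460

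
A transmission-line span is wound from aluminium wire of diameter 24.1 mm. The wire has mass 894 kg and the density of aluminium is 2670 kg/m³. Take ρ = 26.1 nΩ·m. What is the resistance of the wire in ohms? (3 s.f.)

ρ = 26.1 nΩ·m = 2.61×10^-8 Ω·m
A = π(d/2)² = π(1.2050e-02 m)² = 4.5617e-04 m²
L = m/(density·A) = 894/(2670×4.5617e-04) = 734 m
R = ρL/A = (2.61×10^-8)(734)/(4.5617e-04) = 0.0420 Ω

0.0420 Ω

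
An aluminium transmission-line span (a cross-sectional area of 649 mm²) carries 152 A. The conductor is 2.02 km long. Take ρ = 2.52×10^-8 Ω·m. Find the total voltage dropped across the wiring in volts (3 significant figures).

11.9 V

A = 649 mm² = 6.490e-04 m²
R = ρL/A = (2.52×10^-8)(2020)/(6.490e-04) = 0.07843 Ω
V = IR = 152 × 0.07843 = 11.9 V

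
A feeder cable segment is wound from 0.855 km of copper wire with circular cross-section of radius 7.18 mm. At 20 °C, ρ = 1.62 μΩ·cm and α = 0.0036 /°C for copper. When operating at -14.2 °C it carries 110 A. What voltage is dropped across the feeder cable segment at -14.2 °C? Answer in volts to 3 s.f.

8.25 V

ρ = 1.62 μΩ·cm = 1.62×10^-8 Ω·m
A = πr² = π(7.1800e-03 m)² = 1.620e-04 m²
R₍20₎ = ρL/A = (1.62×10^-8)(855)/(1.620e-04) = 0.08552 Ω
R₍-14.2₎ = R₍20₎(1 + αΔT) = 0.08552 × (1 + 0.0036×-34.2) = 0.07499 Ω
V = IR = 110 × 0.07499 = 8.25 V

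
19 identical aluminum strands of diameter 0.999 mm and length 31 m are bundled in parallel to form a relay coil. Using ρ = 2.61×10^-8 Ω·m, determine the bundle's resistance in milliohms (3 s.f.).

54.3 mΩ

A_strand = π(4.9950e-04 m)² = 7.838e-07 m²
R_strand = ρL/A = (2.61×10^-8)(31)/(7.838e-07) = 1.032 Ω
R_total = R_strand/N = 1.032/19 = 54.3 mΩ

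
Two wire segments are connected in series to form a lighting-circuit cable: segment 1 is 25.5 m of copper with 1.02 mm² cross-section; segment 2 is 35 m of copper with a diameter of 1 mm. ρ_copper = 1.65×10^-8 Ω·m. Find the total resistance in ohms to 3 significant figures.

1.15 Ω

Segment 1: A = 1.02 mm² = 1.020e-06 m²
R₁ = ρL/A = (1.65×10^-8)(25.5)/(1.020e-06) = 0.4125 Ω
Segment 2: A = π(d/2)² = π(5.0000e-04 m)² = 7.854e-07 m²
R₂ = (1.65×10^-8)(35)/(7.854e-07) = 0.7353 Ω
R = R₁ + R₂ = 1.15 Ω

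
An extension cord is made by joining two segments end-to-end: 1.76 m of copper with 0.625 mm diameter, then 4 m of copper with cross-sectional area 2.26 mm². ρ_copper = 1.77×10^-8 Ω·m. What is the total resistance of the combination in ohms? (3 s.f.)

0.133 Ω

Segment 1: A = π(d/2)² = π(3.1250e-04 m)² = 3.068e-07 m²
R₁ = ρL/A = (1.77×10^-8)(1.76)/(3.068e-07) = 0.1015 Ω
Segment 2: A = 2.26 mm² = 2.260e-06 m²
R₂ = (1.77×10^-8)(4)/(2.260e-06) = 0.03133 Ω
R = R₁ + R₂ = 0.133 Ω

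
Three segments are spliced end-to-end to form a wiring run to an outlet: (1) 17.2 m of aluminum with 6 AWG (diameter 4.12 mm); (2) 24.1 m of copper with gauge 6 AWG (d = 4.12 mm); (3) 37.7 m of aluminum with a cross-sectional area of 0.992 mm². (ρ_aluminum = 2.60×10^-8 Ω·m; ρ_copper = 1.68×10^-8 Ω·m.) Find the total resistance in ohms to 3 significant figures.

1.05 Ω

Seg 1: A = π(4.12/2 mm)² = π(2.0600e-03 m)² = 1.333e-05 m²
R_1 = (2.60×10^-8)(17.2)/(1.333e-05) = 0.03354 Ω
Seg 2: A = π(4.12/2 mm)² = π(2.0600e-03 m)² = 1.333e-05 m²
R_2 = (1.68×10^-8)(24.1)/(1.333e-05) = 0.03037 Ω
Seg 3: A = 0.992 mm² = 9.920e-07 m²
R_3 = (2.60×10^-8)(37.7)/(9.920e-07) = 0.9881 Ω
R_total = R_1 + R_2 + R_3 = 1.05 Ω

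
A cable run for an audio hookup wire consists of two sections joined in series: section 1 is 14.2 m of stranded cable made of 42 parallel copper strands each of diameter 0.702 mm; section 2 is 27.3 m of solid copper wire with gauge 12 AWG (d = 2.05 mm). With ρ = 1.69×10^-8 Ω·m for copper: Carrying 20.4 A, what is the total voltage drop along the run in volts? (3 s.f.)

Section 1: A_strand = π(3.5100e-04)² = 3.870e-07 m²; R₁ = ρL/(N·A_s) = (1.69×10^-8)(14.2)/(42×3.870e-07) = 0.01476 Ω
Section 2: A = π(2.05/2 mm)² = π(1.0250e-03 m)² = 3.301e-06 m²
R₂ = (1.69×10^-8)(27.3)/(3.301e-06) = 0.1398 Ω
R = R₁ + R₂ = 0.1545 Ω
V = IR = 20.4 × 0.1545 = 3.15 V

3.15 V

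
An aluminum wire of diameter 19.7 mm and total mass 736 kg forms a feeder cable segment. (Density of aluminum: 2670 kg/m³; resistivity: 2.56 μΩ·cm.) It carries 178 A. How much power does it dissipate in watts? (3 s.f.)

2410 W

ρ = 2.56 μΩ·cm = 2.56×10^-8 Ω·m
A = π(d/2)² = π(9.8500e-03 m)² = 3.0481e-04 m²
L = m/(density·A) = 736/(2670×3.0481e-04) = 904.4 m
R = ρL/A = (2.56×10^-8)(904.4)/(3.0481e-04) = 0.07596 Ω
P = I²R = (178)² × 0.07596 = 2410 W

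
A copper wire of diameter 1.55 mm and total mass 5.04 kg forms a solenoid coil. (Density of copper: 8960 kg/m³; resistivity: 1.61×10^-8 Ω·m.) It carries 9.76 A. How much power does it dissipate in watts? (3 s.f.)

A = π(d/2)² = π(7.7500e-04 m)² = 1.8869e-06 m²
L = m/(density·A) = 5.04/(8960×1.8869e-06) = 298.1 m
R = ρL/A = (1.61×10^-8)(298.1)/(1.8869e-06) = 2.544 Ω
P = I²R = (9.76)² × 2.544 = 242 W

242 W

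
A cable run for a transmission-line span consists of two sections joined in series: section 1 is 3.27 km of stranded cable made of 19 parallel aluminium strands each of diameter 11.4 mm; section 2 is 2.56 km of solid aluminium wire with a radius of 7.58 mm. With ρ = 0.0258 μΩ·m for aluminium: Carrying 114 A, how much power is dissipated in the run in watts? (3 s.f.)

5320 W

ρ = 0.0258 μΩ·m = 2.58×10^-8 Ω·m
Section 1: A_strand = π(5.7000e-03)² = 1.021e-04 m²; R₁ = ρL/(N·A_s) = (2.58×10^-8)(3270)/(19×1.021e-04) = 0.0435 Ω
Section 2: A = πr² = π(7.5800e-03 m)² = 1.805e-04 m²
R₂ = (2.58×10^-8)(2560)/(1.805e-04) = 0.3659 Ω
R = R₁ + R₂ = 0.4094 Ω
P = I²R = (114)² × 0.4094 = 5320 W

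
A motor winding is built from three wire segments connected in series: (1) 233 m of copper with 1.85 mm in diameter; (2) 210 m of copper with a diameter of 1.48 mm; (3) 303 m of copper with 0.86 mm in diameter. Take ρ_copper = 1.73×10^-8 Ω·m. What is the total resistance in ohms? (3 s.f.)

12.6 Ω

Seg 1: A = π(d/2)² = π(9.2500e-04 m)² = 2.688e-06 m²
R_1 = (1.73×10^-8)(233)/(2.688e-06) = 1.5 Ω
Seg 2: A = π(d/2)² = π(7.4000e-04 m)² = 1.720e-06 m²
R_2 = (1.73×10^-8)(210)/(1.720e-06) = 2.112 Ω
Seg 3: A = π(d/2)² = π(4.3000e-04 m)² = 5.809e-07 m²
R_3 = (1.73×10^-8)(303)/(5.809e-07) = 9.024 Ω
R_total = R_1 + R_2 + R_3 = 12.6 Ω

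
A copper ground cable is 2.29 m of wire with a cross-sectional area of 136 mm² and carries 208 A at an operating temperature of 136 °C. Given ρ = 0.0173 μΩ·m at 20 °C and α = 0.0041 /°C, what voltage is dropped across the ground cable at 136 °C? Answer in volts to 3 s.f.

ρ = 0.0173 μΩ·m = 1.73×10^-8 Ω·m
A = 136 mm² = 1.360e-04 m²
R₍20₎ = ρL/A = (1.73×10^-8)(2.29)/(1.360e-04) = 2.913×10^-4 Ω
R₍136₎ = R₍20₎(1 + αΔT) = 2.913×10^-4 × (1 + 0.0041×116) = 4.298×10^-4 Ω
V = IR = 208 × 4.298×10^-4 = 0.0894 V

0.0894 V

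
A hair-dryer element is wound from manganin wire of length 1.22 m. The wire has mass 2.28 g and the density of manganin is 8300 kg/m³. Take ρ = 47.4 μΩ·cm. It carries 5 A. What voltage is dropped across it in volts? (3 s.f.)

ρ = 47.4 μΩ·cm = 4.74×10^-7 Ω·m
A = m/(density·L) = 0.00228/(8300×1.22) = 2.2516e-07 m²
R = ρL/A = (4.74×10^-7)(1.22)/(2.2516e-07) = 2.568 Ω
V = IR = 5 × 2.568 = 12.8 V

12.8 V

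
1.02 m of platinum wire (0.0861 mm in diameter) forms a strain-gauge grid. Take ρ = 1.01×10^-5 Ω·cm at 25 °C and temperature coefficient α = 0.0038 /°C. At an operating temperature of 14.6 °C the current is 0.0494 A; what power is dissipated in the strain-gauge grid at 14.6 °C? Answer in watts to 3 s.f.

0.0415 W

ρ = 1.01×10^-5 Ω·cm = 1.01×10^-7 Ω·m
A = π(d/2)² = π(4.3050e-05 m)² = 5.822e-09 m²
R₍25₎ = ρL/A = (1.01×10^-7)(1.02)/(5.822e-09) = 17.69 Ω
R₍14.6₎ = R₍25₎(1 + αΔT) = 17.69 × (1 + 0.0038×-10.4) = 16.99 Ω
P = I²R = (0.0494)² × 16.99 = 0.0415 W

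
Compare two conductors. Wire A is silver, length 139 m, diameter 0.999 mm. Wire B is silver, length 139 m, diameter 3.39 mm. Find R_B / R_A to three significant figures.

R ∝ ρL/d², so R_B/R_A = (d_A/d_B)²
= (0.999/3.39)² = 0.0868

0.0868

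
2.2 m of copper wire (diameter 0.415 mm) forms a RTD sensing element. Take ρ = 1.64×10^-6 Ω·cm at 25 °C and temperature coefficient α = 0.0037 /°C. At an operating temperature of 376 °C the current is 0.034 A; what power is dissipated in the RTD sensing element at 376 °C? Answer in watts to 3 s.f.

7.09×10^-4 W

ρ = 1.64×10^-6 Ω·cm = 1.64×10^-8 Ω·m
A = π(d/2)² = π(2.0750e-04 m)² = 1.353e-07 m²
R₍25₎ = ρL/A = (1.64×10^-8)(2.2)/(1.353e-07) = 0.2667 Ω
R₍376₎ = R₍25₎(1 + αΔT) = 0.2667 × (1 + 0.0037×351) = 0.6131 Ω
P = I²R = (0.034)² × 0.6131 = 7.09×10^-4 W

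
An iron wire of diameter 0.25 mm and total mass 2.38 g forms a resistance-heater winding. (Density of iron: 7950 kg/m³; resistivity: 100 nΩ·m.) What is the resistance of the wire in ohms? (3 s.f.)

12.4 Ω

ρ = 100 nΩ·m = 1.00×10^-7 Ω·m
A = π(d/2)² = π(1.2500e-04 m)² = 4.9087e-08 m²
L = m/(density·A) = 0.00238/(7950×4.9087e-08) = 6.099 m
R = ρL/A = (1.00×10^-7)(6.099)/(4.9087e-08) = 12.4 Ω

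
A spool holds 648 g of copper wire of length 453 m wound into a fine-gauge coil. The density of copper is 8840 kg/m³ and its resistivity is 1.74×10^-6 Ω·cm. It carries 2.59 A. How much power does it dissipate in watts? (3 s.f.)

327 W

ρ = 1.74×10^-6 Ω·cm = 1.74×10^-8 Ω·m
A = m/(density·L) = 0.648/(8840×453) = 1.6182e-07 m²
R = ρL/A = (1.74×10^-8)(453)/(1.6182e-07) = 48.71 Ω
P = I²R = (2.59)² × 48.71 = 327 W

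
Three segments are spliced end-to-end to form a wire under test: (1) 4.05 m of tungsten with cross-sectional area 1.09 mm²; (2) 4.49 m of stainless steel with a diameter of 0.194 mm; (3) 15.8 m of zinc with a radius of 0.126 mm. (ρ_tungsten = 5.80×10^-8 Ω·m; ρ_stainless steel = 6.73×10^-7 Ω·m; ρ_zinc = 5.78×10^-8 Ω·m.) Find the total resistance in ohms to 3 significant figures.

Seg 1: A = 1.09 mm² = 1.090e-06 m²
R_1 = (5.80×10^-8)(4.05)/(1.090e-06) = 0.2155 Ω
Seg 2: A = π(d/2)² = π(9.7000e-05 m)² = 2.956e-08 m²
R_2 = (6.73×10^-7)(4.49)/(2.956e-08) = 102.2 Ω
Seg 3: A = πr² = π(1.2600e-04 m)² = 4.988e-08 m²
R_3 = (5.78×10^-8)(15.8)/(4.988e-08) = 18.31 Ω
R_total = R_1 + R_2 + R_3 = 121 Ω

121 Ω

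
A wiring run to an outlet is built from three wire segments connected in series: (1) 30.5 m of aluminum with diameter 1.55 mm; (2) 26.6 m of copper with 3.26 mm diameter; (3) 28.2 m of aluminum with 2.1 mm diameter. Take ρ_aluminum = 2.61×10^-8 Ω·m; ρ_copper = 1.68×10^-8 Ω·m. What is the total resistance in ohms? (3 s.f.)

0.688 Ω

Seg 1: A = π(d/2)² = π(7.7500e-04 m)² = 1.887e-06 m²
R_1 = (2.61×10^-8)(30.5)/(1.887e-06) = 0.4219 Ω
Seg 2: A = π(d/2)² = π(1.6300e-03 m)² = 8.347e-06 m²
R_2 = (1.68×10^-8)(26.6)/(8.347e-06) = 0.05354 Ω
Seg 3: A = π(d/2)² = π(1.0500e-03 m)² = 3.464e-06 m²
R_3 = (2.61×10^-8)(28.2)/(3.464e-06) = 0.2125 Ω
R_total = R_1 + R_2 + R_3 = 0.688 Ω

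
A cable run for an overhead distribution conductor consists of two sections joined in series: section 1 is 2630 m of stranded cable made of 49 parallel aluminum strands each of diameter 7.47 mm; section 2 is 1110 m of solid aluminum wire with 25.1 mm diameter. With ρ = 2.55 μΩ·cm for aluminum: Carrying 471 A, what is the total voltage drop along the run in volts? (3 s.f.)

ρ = 2.55 μΩ·cm = 2.55×10^-8 Ω·m
Section 1: A_strand = π(3.7350e-03)² = 4.383e-05 m²; R₁ = ρL/(N·A_s) = (2.55×10^-8)(2630)/(49×4.383e-05) = 0.03123 Ω
Section 2: A = π(d/2)² = π(1.2550e-02 m)² = 4.948e-04 m²
R₂ = (2.55×10^-8)(1110)/(4.948e-04) = 0.0572 Ω
R = R₁ + R₂ = 0.08843 Ω
V = IR = 471 × 0.08843 = 41.7 V

41.7 V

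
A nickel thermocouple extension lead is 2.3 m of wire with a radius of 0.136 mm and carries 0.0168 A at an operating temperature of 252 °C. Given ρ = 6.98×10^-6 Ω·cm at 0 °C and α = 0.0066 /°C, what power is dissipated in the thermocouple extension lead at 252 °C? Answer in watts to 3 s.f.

ρ = 6.98×10^-6 Ω·cm = 6.98×10^-8 Ω·m
A = πr² = π(1.3600e-04 m)² = 5.811e-08 m²
R₍0₎ = ρL/A = (6.98×10^-8)(2.3)/(5.811e-08) = 2.763 Ω
R₍252₎ = R₍0₎(1 + αΔT) = 2.763 × (1 + 0.0066×252) = 7.358 Ω
P = I²R = (0.0168)² × 7.358 = 0.00208 W

0.00208 W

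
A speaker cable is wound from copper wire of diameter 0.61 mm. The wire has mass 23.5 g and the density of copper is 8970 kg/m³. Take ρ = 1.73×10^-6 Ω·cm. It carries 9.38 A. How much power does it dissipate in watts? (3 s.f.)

ρ = 1.73×10^-6 Ω·cm = 1.73×10^-8 Ω·m
A = π(d/2)² = π(3.0500e-04 m)² = 2.9225e-07 m²
L = m/(density·A) = 0.0235/(8970×2.9225e-07) = 8.964 m
R = ρL/A = (1.73×10^-8)(8.964)/(2.9225e-07) = 0.5307 Ω
P = I²R = (9.38)² × 0.5307 = 46.7 W

46.7 W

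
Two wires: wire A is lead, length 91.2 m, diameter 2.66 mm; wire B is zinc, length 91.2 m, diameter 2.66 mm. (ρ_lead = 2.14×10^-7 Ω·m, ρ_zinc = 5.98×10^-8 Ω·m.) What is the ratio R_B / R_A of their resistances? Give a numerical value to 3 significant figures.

0.279

R ∝ ρL/d², so R_B/R_A = (ρ_B/ρ_A)
= (5.98×10^-8/2.14×10^-7) = 0.279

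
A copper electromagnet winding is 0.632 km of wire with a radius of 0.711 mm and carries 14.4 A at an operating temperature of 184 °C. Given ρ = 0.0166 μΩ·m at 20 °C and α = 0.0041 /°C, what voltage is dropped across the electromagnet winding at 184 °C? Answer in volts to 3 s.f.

159 V

ρ = 0.0166 μΩ·m = 1.66×10^-8 Ω·m
A = πr² = π(7.1100e-04 m)² = 1.588e-06 m²
R₍20₎ = ρL/A = (1.66×10^-8)(632)/(1.588e-06) = 6.606 Ω
R₍184₎ = R₍20₎(1 + αΔT) = 6.606 × (1 + 0.0041×164) = 11.05 Ω
V = IR = 14.4 × 11.05 = 159 V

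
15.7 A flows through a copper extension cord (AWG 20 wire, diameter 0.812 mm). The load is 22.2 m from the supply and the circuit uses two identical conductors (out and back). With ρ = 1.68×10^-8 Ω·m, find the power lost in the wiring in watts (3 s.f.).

A = π(0.812/2 mm)² = π(4.0600e-04 m)² = 5.178e-07 m²
Total conductor length (both ways) L = 2 × 22.2 = 44.4 m
R = ρL/A = (1.68×10^-8)(44.4)/(5.178e-07) = 1.44 Ω
P = I²R = (15.7)² × 1.44 = 355 W

355 W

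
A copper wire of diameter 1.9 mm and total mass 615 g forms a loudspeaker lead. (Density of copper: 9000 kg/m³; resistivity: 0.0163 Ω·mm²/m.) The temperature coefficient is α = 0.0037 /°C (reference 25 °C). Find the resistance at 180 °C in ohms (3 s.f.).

ρ = 0.0163 Ω·mm²/m = 1.63×10^-8 Ω·m
A = π(d/2)² = π(9.5000e-04 m)² = 2.8353e-06 m²
L = m/(density·A) = 0.615/(9000×2.8353e-06) = 24.1 m
R = ρL/A = (1.63×10^-8)(24.1)/(2.8353e-06) = 0.1386 Ω
R(180 °C) = 0.1386 × (1 + 0.0037×155) = 0.218 Ω

0.218 Ω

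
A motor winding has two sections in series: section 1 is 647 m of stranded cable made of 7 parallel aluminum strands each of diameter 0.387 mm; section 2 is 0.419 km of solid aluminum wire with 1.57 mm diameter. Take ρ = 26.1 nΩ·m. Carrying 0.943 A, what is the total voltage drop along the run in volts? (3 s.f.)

ρ = 26.1 nΩ·m = 2.61×10^-8 Ω·m
Section 1: A_strand = π(1.9350e-04)² = 1.176e-07 m²; R₁ = ρL/(N·A_s) = (2.61×10^-8)(647)/(7×1.176e-07) = 20.51 Ω
Section 2: A = π(d/2)² = π(7.8500e-04 m)² = 1.936e-06 m²
R₂ = (2.61×10^-8)(419)/(1.936e-06) = 5.649 Ω
R = R₁ + R₂ = 26.16 Ω
V = IR = 0.943 × 26.16 = 24.7 V

24.7 V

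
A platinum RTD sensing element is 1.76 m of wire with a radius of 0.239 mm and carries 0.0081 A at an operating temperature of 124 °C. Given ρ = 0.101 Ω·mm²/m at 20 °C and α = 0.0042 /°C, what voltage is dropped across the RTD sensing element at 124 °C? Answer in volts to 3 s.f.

ρ = 0.101 Ω·mm²/m = 1.01×10^-7 Ω·m
A = πr² = π(2.3900e-04 m)² = 1.795e-07 m²
R₍20₎ = ρL/A = (1.01×10^-7)(1.76)/(1.795e-07) = 0.9906 Ω
R₍124₎ = R₍20₎(1 + αΔT) = 0.9906 × (1 + 0.0042×104) = 1.423 Ω
V = IR = 0.0081 × 1.423 = 0.0115 V

0.0115 V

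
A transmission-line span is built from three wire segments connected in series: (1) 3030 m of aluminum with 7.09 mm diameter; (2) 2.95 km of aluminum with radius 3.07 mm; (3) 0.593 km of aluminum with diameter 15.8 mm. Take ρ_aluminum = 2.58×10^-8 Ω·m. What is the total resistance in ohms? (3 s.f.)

4.63 Ω

Seg 1: A = π(d/2)² = π(3.5450e-03 m)² = 3.948e-05 m²
R_1 = (2.58×10^-8)(3030)/(3.948e-05) = 1.98 Ω
Seg 2: A = πr² = π(3.0700e-03 m)² = 2.961e-05 m²
R_2 = (2.58×10^-8)(2950)/(2.961e-05) = 2.57 Ω
Seg 3: A = π(d/2)² = π(7.9000e-03 m)² = 1.961e-04 m²
R_3 = (2.58×10^-8)(593)/(1.961e-04) = 0.07803 Ω
R_total = R_1 + R_2 + R_3 = 4.63 Ω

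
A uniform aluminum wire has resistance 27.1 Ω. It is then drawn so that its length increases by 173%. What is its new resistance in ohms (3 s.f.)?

k = 1 + 173/100 = 2.73; volume constant ⇒ A' = A/k, so R' = k²R.
R' = 7.453 × 27.1 = 202 Ω

202 Ω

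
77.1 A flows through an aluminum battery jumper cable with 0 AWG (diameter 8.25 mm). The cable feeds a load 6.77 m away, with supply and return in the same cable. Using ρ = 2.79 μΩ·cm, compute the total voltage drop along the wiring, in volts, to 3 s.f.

ρ = 2.79 μΩ·cm = 2.79×10^-8 Ω·m
A = π(8.25/2 mm)² = π(4.1250e-03 m)² = 5.346e-05 m²
Total conductor length (both ways) L = 2 × 6.77 = 13.54 m
R = ρL/A = (2.79×10^-8)(13.54)/(5.346e-05) = 0.007067 Ω
V = IR = 77.1 × 0.007067 = 0.545 V

0.545 V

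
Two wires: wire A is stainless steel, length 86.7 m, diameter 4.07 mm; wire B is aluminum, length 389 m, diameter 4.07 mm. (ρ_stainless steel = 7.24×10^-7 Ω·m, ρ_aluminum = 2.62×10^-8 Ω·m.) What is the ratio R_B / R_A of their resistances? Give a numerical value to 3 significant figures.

R ∝ ρL/d², so R_B/R_A = (ρ_B/ρ_A) × (L_B/L_A)
= (2.62×10^-8/7.24×10^-7) × (389/86.7) = 0.162

0.162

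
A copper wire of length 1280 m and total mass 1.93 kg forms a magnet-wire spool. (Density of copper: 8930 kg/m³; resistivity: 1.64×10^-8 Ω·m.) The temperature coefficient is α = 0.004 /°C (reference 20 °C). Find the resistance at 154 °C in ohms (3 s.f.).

A = m/(density·L) = 1.93/(8930×1280) = 1.6885e-07 m²
R = ρL/A = (1.64×10^-8)(1280)/(1.6885e-07) = 124.3 Ω
R(154 °C) = 124.3 × (1 + 0.004×134) = 191 Ω

191 Ω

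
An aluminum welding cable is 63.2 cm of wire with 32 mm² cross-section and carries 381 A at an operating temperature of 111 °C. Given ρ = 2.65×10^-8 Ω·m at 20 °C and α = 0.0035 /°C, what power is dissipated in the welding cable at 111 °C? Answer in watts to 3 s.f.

100 W

A = 32 mm² = 3.200e-05 m²
R₍20₎ = ρL/A = (2.65×10^-8)(0.632)/(3.200e-05) = 5.234×10^-4 Ω
R₍111₎ = R₍20₎(1 + αΔT) = 5.234×10^-4 × (1 + 0.0035×91) = 6.901×10^-4 Ω
P = I²R = (381)² × 6.901×10^-4 = 100 W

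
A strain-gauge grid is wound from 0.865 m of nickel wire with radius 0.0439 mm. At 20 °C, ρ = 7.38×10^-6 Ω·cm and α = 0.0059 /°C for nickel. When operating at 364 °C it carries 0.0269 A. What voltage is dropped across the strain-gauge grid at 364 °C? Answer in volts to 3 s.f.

ρ = 7.38×10^-6 Ω·cm = 7.38×10^-8 Ω·m
A = πr² = π(4.3900e-05 m)² = 6.055e-09 m²
R₍20₎ = ρL/A = (7.38×10^-8)(0.865)/(6.055e-09) = 10.54 Ω
R₍364₎ = R₍20₎(1 + αΔT) = 10.54 × (1 + 0.0059×344) = 31.94 Ω
V = IR = 0.0269 × 31.94 = 0.859 V

0.859 V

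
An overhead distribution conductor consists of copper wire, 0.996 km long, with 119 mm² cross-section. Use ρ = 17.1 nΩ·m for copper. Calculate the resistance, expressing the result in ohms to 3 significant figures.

ρ = 17.1 nΩ·m = 1.71×10^-8 Ω·m
A = 119 mm² = 1.190e-04 m²
R = ρL/A = (1.71×10^-8)(996 m)/(1.190e-04 m²) = 0.143 Ω

0.143 Ω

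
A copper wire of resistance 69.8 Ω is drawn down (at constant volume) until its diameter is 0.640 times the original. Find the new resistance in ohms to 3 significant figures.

416 Ω

Volume constant ⇒ L' = L/r² with r = 0.64. R' = ρL'/A' = ρ(L/r²)/(πr²d₀²/4) = R/r⁴.
R' = 5.96 × 69.8 = 416 Ω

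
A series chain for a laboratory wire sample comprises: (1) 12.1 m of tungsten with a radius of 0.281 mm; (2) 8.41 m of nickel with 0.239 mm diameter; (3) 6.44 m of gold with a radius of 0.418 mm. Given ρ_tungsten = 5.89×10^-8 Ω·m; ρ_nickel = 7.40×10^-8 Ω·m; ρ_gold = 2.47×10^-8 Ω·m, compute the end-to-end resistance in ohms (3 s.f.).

Seg 1: A = πr² = π(2.8100e-04 m)² = 2.481e-07 m²
R_1 = (5.89×10^-8)(12.1)/(2.481e-07) = 2.873 Ω
Seg 2: A = π(d/2)² = π(1.1950e-04 m)² = 4.486e-08 m²
R_2 = (7.40×10^-8)(8.41)/(4.486e-08) = 13.87 Ω
Seg 3: A = πr² = π(4.1800e-04 m)² = 5.489e-07 m²
R_3 = (2.47×10^-8)(6.44)/(5.489e-07) = 0.2898 Ω
R_total = R_1 + R_2 + R_3 = 17.0 Ω

17.0 Ω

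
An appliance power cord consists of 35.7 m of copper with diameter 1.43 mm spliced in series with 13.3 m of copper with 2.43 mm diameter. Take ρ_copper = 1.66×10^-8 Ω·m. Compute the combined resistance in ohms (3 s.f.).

0.417 Ω

Segment 1: A = π(d/2)² = π(7.1500e-04 m)² = 1.606e-06 m²
R₁ = ρL/A = (1.66×10^-8)(35.7)/(1.606e-06) = 0.369 Ω
Segment 2: A = π(d/2)² = π(1.2150e-03 m)² = 4.638e-06 m²
R₂ = (1.66×10^-8)(13.3)/(4.638e-06) = 0.04761 Ω
R = R₁ + R₂ = 0.417 Ω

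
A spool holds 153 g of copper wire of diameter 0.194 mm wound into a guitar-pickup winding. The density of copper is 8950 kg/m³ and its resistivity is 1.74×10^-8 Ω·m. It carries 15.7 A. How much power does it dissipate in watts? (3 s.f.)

A = π(d/2)² = π(9.7000e-05 m)² = 2.9559e-08 m²
L = m/(density·A) = 0.153/(8950×2.9559e-08) = 578.3 m
R = ρL/A = (1.74×10^-8)(578.3)/(2.9559e-08) = 340.4 Ω
P = I²R = (15.7)² × 340.4 = 83900 W

83900 W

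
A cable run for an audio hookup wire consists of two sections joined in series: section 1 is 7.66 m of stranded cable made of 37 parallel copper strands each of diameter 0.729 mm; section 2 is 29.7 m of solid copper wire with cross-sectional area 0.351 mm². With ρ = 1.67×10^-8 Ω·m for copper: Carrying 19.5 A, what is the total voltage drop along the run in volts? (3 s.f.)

27.7 V

Section 1: A_strand = π(3.6450e-04)² = 4.174e-07 m²; R₁ = ρL/(N·A_s) = (1.67×10^-8)(7.66)/(37×4.174e-07) = 0.008283 Ω
Section 2: A = 0.351 mm² = 3.510e-07 m²
R₂ = (1.67×10^-8)(29.7)/(3.510e-07) = 1.413 Ω
R = R₁ + R₂ = 1.421 Ω
V = IR = 19.5 × 1.421 = 27.7 V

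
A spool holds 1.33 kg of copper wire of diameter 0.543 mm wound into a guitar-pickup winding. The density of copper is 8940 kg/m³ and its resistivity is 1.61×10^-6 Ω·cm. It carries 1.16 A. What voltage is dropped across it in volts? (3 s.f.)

51.8 V

ρ = 1.61×10^-6 Ω·cm = 1.61×10^-8 Ω·m
A = π(d/2)² = π(2.7150e-04 m)² = 2.3157e-07 m²
L = m/(density·A) = 1.33/(8940×2.3157e-07) = 642.4 m
R = ρL/A = (1.61×10^-8)(642.4)/(2.3157e-07) = 44.66 Ω
V = IR = 1.16 × 44.66 = 51.8 V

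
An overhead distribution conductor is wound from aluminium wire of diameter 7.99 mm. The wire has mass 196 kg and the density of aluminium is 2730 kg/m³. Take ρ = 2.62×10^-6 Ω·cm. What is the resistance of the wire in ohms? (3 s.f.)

0.748 Ω

ρ = 2.62×10^-6 Ω·cm = 2.62×10^-8 Ω·m
A = π(d/2)² = π(3.9950e-03 m)² = 5.0140e-05 m²
L = m/(density·A) = 196/(2730×5.0140e-05) = 1432 m
R = ρL/A = (2.62×10^-8)(1432)/(5.0140e-05) = 0.748 Ω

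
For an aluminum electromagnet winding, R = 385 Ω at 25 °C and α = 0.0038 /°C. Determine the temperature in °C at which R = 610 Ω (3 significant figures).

R = R₀(1 + α(T − T₀)) ⇒ T = T₀ + (R/R₀ − 1)/α
T = 25 + (610/385 − 1)/0.0038 = 25 + (0.5844)/0.0038 = 179 °C

179 °C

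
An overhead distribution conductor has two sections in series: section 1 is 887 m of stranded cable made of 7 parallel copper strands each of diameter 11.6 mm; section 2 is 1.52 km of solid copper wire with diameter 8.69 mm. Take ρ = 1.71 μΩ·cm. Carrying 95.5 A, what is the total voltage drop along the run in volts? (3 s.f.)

ρ = 1.71 μΩ·cm = 1.71×10^-8 Ω·m
Section 1: A_strand = π(5.8000e-03)² = 1.057e-04 m²; R₁ = ρL/(N·A_s) = (1.71×10^-8)(887)/(7×1.057e-04) = 0.0205 Ω
Section 2: A = π(d/2)² = π(4.3450e-03 m)² = 5.931e-05 m²
R₂ = (1.71×10^-8)(1520)/(5.931e-05) = 0.4382 Ω
R = R₁ + R₂ = 0.4587 Ω
V = IR = 95.5 × 0.4587 = 43.8 V

43.8 V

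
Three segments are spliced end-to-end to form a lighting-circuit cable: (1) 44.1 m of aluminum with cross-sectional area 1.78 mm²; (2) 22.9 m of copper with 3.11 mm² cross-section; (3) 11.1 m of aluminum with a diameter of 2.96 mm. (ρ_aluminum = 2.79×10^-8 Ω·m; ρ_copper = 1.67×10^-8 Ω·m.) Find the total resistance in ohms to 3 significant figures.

0.859 Ω

Seg 1: A = 1.78 mm² = 1.780e-06 m²
R_1 = (2.79×10^-8)(44.1)/(1.780e-06) = 0.6912 Ω
Seg 2: A = 3.11 mm² = 3.110e-06 m²
R_2 = (1.67×10^-8)(22.9)/(3.110e-06) = 0.123 Ω
Seg 3: A = π(d/2)² = π(1.4800e-03 m)² = 6.881e-06 m²
R_3 = (2.79×10^-8)(11.1)/(6.881e-06) = 0.045 Ω
R_total = R_1 + R_2 + R_3 = 0.859 Ω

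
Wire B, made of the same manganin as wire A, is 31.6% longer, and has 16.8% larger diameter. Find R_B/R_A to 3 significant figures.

0.965

R ∝ L/d², so R_B/R_A = (1 + 31.6/100) × (1 + 16.8/100)⁻²
= 1.316 × 0.733 = 0.965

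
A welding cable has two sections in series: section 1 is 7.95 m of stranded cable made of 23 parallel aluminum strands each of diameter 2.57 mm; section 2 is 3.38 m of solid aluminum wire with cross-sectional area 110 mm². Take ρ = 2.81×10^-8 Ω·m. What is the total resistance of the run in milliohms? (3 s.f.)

2.74 mΩ

Section 1: A_strand = π(1.2850e-03)² = 5.187e-06 m²; R₁ = ρL/(N·A_s) = (2.81×10^-8)(7.95)/(23×5.187e-06) = 0.001872 Ω
Section 2: A = 110 mm² = 1.100e-04 m²
R₂ = (2.81×10^-8)(3.38)/(1.100e-04) = 8.634×10^-4 Ω
R = R₁ + R₂ = 2.74 mΩ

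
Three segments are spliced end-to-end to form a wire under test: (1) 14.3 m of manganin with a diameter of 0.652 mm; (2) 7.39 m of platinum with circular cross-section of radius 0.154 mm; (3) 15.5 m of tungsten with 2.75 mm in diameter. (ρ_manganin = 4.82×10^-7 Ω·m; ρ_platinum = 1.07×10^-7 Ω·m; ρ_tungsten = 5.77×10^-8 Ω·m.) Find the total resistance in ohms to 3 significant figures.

31.4 Ω

Seg 1: A = π(d/2)² = π(3.2600e-04 m)² = 3.339e-07 m²
R_1 = (4.82×10^-7)(14.3)/(3.339e-07) = 20.64 Ω
Seg 2: A = πr² = π(1.5400e-04 m)² = 7.451e-08 m²
R_2 = (1.07×10^-7)(7.39)/(7.451e-08) = 10.61 Ω
Seg 3: A = π(d/2)² = π(1.3750e-03 m)² = 5.940e-06 m²
R_3 = (5.77×10^-8)(15.5)/(5.940e-06) = 0.1506 Ω
R_total = R_1 + R_2 + R_3 = 31.4 Ω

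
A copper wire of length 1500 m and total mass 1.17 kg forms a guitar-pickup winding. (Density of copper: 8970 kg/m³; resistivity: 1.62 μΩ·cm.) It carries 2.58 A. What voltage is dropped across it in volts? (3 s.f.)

ρ = 1.62 μΩ·cm = 1.62×10^-8 Ω·m
A = m/(density·L) = 1.17/(8970×1500) = 8.6957e-08 m²
R = ρL/A = (1.62×10^-8)(1500)/(8.6957e-08) = 279.5 Ω
V = IR = 2.58 × 279.5 = 721 V

721 V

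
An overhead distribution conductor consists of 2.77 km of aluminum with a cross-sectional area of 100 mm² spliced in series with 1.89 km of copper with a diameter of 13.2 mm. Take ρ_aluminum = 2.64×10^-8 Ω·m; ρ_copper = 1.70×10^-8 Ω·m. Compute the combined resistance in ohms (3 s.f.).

0.966 Ω

Segment 1: A = 100 mm² = 1.000e-04 m²
R₁ = ρL/A = (2.64×10^-8)(2770)/(1.000e-04) = 0.7313 Ω
Segment 2: A = π(d/2)² = π(6.6000e-03 m)² = 1.368e-04 m²
R₂ = (1.70×10^-8)(1890)/(1.368e-04) = 0.2348 Ω
R = R₁ + R₂ = 0.966 Ω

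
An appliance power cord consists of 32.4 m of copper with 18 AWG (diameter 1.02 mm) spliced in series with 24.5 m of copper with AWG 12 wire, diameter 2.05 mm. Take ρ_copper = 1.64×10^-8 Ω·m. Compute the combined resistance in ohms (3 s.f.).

0.772 Ω

Segment 1: A = π(1.02/2 mm)² = π(5.1000e-04 m)² = 8.171e-07 m²
R₁ = ρL/A = (1.64×10^-8)(32.4)/(8.171e-07) = 0.6503 Ω
Segment 2: A = π(2.05/2 mm)² = π(1.0250e-03 m)² = 3.301e-06 m²
R₂ = (1.64×10^-8)(24.5)/(3.301e-06) = 0.1217 Ω
R = R₁ + R₂ = 0.772 Ω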